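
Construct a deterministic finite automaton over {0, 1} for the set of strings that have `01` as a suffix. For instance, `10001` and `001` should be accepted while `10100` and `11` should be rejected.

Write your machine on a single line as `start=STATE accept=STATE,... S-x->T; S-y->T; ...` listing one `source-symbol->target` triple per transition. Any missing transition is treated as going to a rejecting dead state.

Let each state record the length of the longest suffix of the input read so far that is also a prefix of `01`. q1 means the last symbol is `0`; q2 means the last 2 symbols are `01`. Accept only at q2, where the string currently ends in `01`.
With 3 states:
        0   1  
>  q0   q1  q0 
   q1   q1  q2 
 * q2   q1  q0 
(> = start, * = accepting)

start=q0; accept=q2; q0-0->q1; q0-1->q0; q1-0->q1; q1-1->q2; q2-0->q1; q2-1->q0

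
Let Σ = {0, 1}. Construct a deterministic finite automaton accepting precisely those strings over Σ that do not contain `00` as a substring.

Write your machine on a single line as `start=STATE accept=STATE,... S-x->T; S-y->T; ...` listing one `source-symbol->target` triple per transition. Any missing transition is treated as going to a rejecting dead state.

start=s0; accept=s0,s1; s0-0->s1; s0-1->s0; s1-0->s2; s1-1->s0; s2-0->s2; s2-1->s2

This is the complement of 'contains `00`'. Use the same substring-matching states — s0 through s2 holding how much of `00` has just been matched — but flip the accepting set: everything except the trap s2 accepts.
3 states suffice.
        0   1  
>* s0   s1  s0 
 * s1   s2  s0 
   s2   s2  s2 
(> = start, * = accepting)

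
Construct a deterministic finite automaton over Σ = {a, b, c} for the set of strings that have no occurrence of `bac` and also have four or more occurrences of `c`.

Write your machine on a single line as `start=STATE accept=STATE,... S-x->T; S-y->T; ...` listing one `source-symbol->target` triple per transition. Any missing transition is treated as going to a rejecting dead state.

start=s0; accept=s12,s14,s15; s0-a->s0; s0-b->s1; s0-c->s2; s1-a->s3; s1-b->s1; s1-c->s2; s2-a->s2; s2-b->s4; s2-c->s5; s3-a->s0; s3-b->s1; s3-c->s6; s4-a->s7; s4-b->s4; s4-c->s5; s5-a->s5; s5-b->s8; s5-c->s9; s6-a->s6; s6-b->s6; s6-c->s6; s7-a->s2; s7-b->s4; s7-c->s6; s8-a->s10; s8-b->s8; s8-c->s9; s9-a->s9; s9-b->s11; s9-c->s12; s10-a->s5; s10-b->s8; s10-c->s6; s11-a->s13; s11-b->s11; s11-c->s12; s12-a->s12; s12-b->s14; s12-c->s12; s13-a->s9; s13-b->s11; s13-c->s6; s14-a->s15; s14-b->s14; s14-c->s12; s15-a->s12; s15-b->s14; s15-c->s6

Run two small machines in parallel and take their product. One (4 states) tracks partial matches of the forbidden pattern `bac`; the other (6 states) tracks the count of `c`s, saturating at 5. Each combined state is a pair, one component from each; accept when both components accept. Minimizing collapses redundant product states.
          a    b    c  
>  s0     s0   s1   s2 
   s1     s3   s1   s2 
   s2     s2   s4   s5 
   s3     s0   s1   s6 
   s4     s7   s4   s5 
   s5     s5   s8   s9 
   s6     s6   s6   s6 
   s7     s2   s4   s6 
   s8    s10   s8   s9 
   s9     s9  s11  s12 
   s10    s5   s8   s6 
   s11   s13  s11  s12 
 * s12   s12  s14  s12 
   s13    s9  s11   s6 
 * s14   s15  s14  s12 
 * s15   s12  s14   s6 
(> = start, * = accepting)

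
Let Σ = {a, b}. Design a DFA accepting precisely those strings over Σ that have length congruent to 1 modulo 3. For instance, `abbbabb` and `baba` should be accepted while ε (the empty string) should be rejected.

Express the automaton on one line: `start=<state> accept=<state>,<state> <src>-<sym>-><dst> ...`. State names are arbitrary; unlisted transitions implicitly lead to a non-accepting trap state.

Count input length modulo 3: every symbol advances one step around the cycle q0 → q1 → q2 → q0. Accept at q1.
        a   b  
>  q0   q1  q1 
 * q1   q2  q2 
   q2   q0  q0 
(> = start, * = accepting)

start=q0 accept=q1 q0-a->q1 q0-b->q1 q1-a->q2 q1-b->q2 q2-a->q0 q2-b->q0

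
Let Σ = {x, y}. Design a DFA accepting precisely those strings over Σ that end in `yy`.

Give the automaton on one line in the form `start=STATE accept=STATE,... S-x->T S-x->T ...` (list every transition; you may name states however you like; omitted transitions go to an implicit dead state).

start=s0 accept=s2 s0-x->s0 s0-y->s1 s1-x->s0 s1-y->s2 s2-x->s0 s2-y->s2

Remember how much of `yy` the current input suffix matches. State s0 means no match yet; s1 means the last symbol is `y`; s2 means the last 2 symbols are `yy`. Only s2 accepts. On a mismatch, fall back to the longest proper suffix that is still a prefix of `yy`.
3 states suffice.
        x   y  
>  s0   s0  s1 
   s1   s0  s2 
 * s2   s0  s2 
(> = start, * = accepting)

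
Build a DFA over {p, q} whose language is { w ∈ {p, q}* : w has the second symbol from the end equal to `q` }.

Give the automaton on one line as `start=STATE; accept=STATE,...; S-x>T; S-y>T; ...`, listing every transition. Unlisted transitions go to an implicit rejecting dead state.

start=S0; accept=S5,S6; S0-p>S1; S0-q>S2; S1-p>S3; S1-q>S4; S2-p>S5; S2-q>S6; S3-p>S3; S3-q>S4; S4-p>S5; S4-q>S6; S5-p>S3; S5-q>S4; S6-p>S5; S6-q>S6

A DFA must remember the last 2 symbols (since which symbol is second-to-last isn't known until the input ends). Use one state per possible window of the last ≤2 symbols; accept from those whose window starts with `q`.
        p   q  
>  S0   S1  S2 
   S1   S3  S4 
   S2   S5  S6 
   S3   S3  S4 
   S4   S5  S6 
 * S5   S3  S4 
 * S6   S5  S6 
(> = start, * = accepting)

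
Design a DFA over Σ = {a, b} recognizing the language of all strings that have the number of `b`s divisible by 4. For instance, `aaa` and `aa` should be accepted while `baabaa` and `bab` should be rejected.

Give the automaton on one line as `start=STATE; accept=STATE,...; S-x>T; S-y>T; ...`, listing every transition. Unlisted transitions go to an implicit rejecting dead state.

start=s0; accept=s0; s0-a>s0; s0-b>s1; s1-a>s1; s1-b>s2; s2-a>s2; s2-b>s3; s3-a>s3; s3-b>s0

Keep the running count of `b`s modulo 4: each `b` advances along the cycle s0 → s1 → s2 → s3 → s0 while other symbols loop. Accept at s0.
4 states suffice.
        a   b  
>* s0   s0  s1 
   s1   s1  s2 
   s2   s2  s3 
   s3   s3  s0 
(> = start, * = accepting)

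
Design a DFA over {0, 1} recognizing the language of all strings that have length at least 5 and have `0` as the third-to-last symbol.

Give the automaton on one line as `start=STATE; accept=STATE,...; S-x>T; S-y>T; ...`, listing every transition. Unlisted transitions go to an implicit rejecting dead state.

Run two small machines in parallel and take their product. One (7 states) tracks the input length, saturating at 6; the other (15 states) tracks the last 3 symbols read. Each combined state is a pair, one component from each; accept when both components accept. After merging equivalent states the machine shrinks.
10 states suffice.
        0   1  
>  s0   s1  s1 
   s1   s2  s2 
   s2   s3  s2 
   s3   s4  s5 
   s4   s6  s7 
   s5   s8  s9 
 * s6   s6  s7 
 * s7   s8  s9 
 * s8   s4  s5 
 * s9   s3  s2 
(> = start, * = accepting)

start=s0; accept=s6,s7,s8,s9; s0-0>s1; s0-1>s1; s1-0>s2; s1-1>s2; s2-0>s3; s2-1>s2; s3-0>s4; s3-1>s5; s4-0>s6; s4-1>s7; s5-0>s8; s5-1>s9; s6-0>s6; s6-1>s7; s7-0>s8; s7-1>s9; s8-0>s4; s8-1>s5; s9-0>s3; s9-1>s2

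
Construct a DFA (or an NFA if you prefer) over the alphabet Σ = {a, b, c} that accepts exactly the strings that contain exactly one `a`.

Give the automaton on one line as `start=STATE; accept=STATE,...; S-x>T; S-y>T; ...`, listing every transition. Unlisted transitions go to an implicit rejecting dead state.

start=q0; accept=q1; q0-a>q1; q0-b>q0; q0-c>q0; q1-a>q2; q1-b>q1; q1-c>q1; q2-a>q2; q2-b>q2; q2-c>q2

Only the number of `a`s matters, and only up to 2. Make a chain q0 → q1 → q2 advanced by each `a` (with q2 absorbing); every other symbol self-loops. The accepting set is {q1}.
3 states suffice.
        a   b   c  
>  q0   q1  q0  q0 
 * q1   q2  q1  q1 
   q2   q2  q2  q2 
(> = start, * = accepting)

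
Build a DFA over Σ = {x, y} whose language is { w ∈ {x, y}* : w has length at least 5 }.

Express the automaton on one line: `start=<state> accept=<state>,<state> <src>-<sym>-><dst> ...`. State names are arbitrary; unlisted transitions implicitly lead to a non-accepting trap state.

start=s0 accept=s5,s6 s0-x->s1 s0-y->s1 s1-x->s2 s1-y->s2 s2-x->s3 s2-y->s3 s3-x->s4 s3-y->s4 s4-x->s5 s4-y->s5 s5-x->s6 s5-y->s6 s6-x->s6 s6-y->s6

Count input length up to 6: every symbol moves from s0 toward s6, which means 'more than 5' and absorbs. Accept from {s5, s6}.
A 7-state machine:
        x   y  
>  s0   s1  s1 
   s1   s2  s2 
   s2   s3  s3 
   s3   s4  s4 
   s4   s5  s5 
 * s5   s6  s6 
 * s6   s6  s6 
(> = start, * = accepting)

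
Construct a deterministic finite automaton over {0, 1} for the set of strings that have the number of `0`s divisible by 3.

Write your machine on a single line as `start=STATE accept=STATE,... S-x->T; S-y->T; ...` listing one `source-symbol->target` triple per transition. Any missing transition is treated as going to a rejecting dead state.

Keep the running count of `0`s modulo 3: each `0` advances along the cycle S0 → S1 → S2 → S0 while other symbols loop. Accept at S0.
        0   1  
>* S0   S1  S0 
   S1   S2  S1 
   S2   S0  S2 
(> = start, * = accepting)

start=S0; accept=S0; S0-0->S1; S0-1->S0; S1-0->S2; S1-1->S1; S2-0->S0; S2-1->S2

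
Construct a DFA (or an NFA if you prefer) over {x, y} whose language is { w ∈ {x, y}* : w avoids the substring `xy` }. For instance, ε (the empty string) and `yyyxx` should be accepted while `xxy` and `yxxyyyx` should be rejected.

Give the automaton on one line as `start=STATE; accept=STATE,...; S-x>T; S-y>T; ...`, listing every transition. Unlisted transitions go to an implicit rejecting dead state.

Track partial matches of the forbidden pattern `xy`. State q2 is a dead state reached once `xy` has occurred; every other state accepts. q0 means no part of `xy` is currently matched.
        x   y  
>* q0   q1  q0 
 * q1   q1  q2 
   q2   q2  q2 
(> = start, * = accepting)

start=q0; accept=q0,q1; q0-x>q1; q0-y>q0; q1-x>q1; q1-y>q2; q2-x>q2; q2-y>q2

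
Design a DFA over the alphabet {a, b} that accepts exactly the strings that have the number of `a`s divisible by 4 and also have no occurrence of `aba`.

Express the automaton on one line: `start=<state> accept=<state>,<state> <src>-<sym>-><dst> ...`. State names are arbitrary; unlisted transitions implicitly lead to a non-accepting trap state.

start=q0 accept=q0,q8,q11 q0-a->q1 q0-b->q0 q1-a->q2 q1-b->q3 q2-a->q4 q2-b->q5 q3-a->q6 q3-b->q7 q4-a->q8 q4-b->q9 q5-a->q6 q5-b->q10 q6-a->q6 q6-b->q6 q7-a->q2 q7-b->q7 q8-a->q1 q8-b->q11 q9-a->q6 q9-b->q12 q10-a->q4 q10-b->q10 q11-a->q6 q11-b->q0 q12-a->q8 q12-b->q12

Run two small machines in parallel and take their product. One (4 states) tracks the count of `a`s modulo 4; the other (4 states) tracks partial matches of the forbidden pattern `aba`. Each combined state is a pair, one component from each; accept when both components accept. Minimizing collapses redundant product states.
A 13-state machine:
          a    b  
>* q0     q1   q0 
   q1     q2   q3 
   q2     q4   q5 
   q3     q6   q7 
   q4     q8   q9 
   q5     q6  q10 
   q6     q6   q6 
   q7     q2   q7 
 * q8     q1  q11 
   q9     q6  q12 
   q10    q4  q10 
 * q11    q6   q0 
   q12    q8  q12 
(> = start, * = accepting)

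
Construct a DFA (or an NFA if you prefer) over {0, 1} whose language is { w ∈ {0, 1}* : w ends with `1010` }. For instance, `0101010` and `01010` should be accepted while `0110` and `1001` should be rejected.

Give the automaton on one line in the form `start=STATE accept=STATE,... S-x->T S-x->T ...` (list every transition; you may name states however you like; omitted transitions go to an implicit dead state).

Remember how much of `1010` the current input suffix matches. State A means no match yet; B means the last symbol is `1`; C means the last 2 symbols are `10`; D means the last 3 symbols are `101`; E means the last 4 symbols are `1010`. Only E accepts. On a mismatch, fall back to the longest proper suffix that is still a prefix of `1010`.
With 5 states:
       0  1 
>  A   A  B 
   B   C  B 
   C   A  D 
   D   E  B 
 * E   A  D 
(> = start, * = accepting)

start=A accept=E A-0->A A-1->B B-0->C B-1->B C-0->A C-1->D D-0->E D-1->B E-0->A E-1->D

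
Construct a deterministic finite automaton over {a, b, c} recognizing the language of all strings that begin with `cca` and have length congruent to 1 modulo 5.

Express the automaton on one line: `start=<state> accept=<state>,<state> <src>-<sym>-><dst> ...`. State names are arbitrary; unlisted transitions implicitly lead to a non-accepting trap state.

Run two small machines in parallel and take their product. One (5 states) tracks whether the input so far still matches the prefix `cca`; the other (5 states) tracks the input length modulo 5. Each combined state is a pair, one component from each; accept when both components accept.
13 states suffice.
          a    b    c  
>  S0     S1   S1   S2 
   S1     S3   S3   S3 
   S2     S3   S3   S4 
   S3     S5   S5   S5 
   S4     S6   S5   S5 
   S5     S7   S7   S7 
   S6     S8   S8   S8 
   S7     S9   S9   S9 
   S8    S10  S10  S10 
   S9     S1   S1   S1 
   S10   S11  S11  S11 
 * S11   S12  S12  S12 
   S12    S6   S6   S6 
(> = start, * = accepting)

start=S0 accept=S11 S0-a->S1 S0-b->S1 S0-c->S2 S1-a->S3 S1-b->S3 S1-c->S3 S2-a->S3 S2-b->S3 S2-c->S4 S3-a->S5 S3-b->S5 S3-c->S5 S4-a->S6 S4-b->S5 S4-c->S5 S5-a->S7 S5-b->S7 S5-c->S7 S6-a->S8 S6-b->S8 S6-c->S8 S7-a->S9 S7-b->S9 S7-c->S9 S8-a->S10 S8-b->S10 S8-c->S10 S9-a->S1 S9-b->S1 S9-c->S1 S10-a->S11 S10-b->S11 S10-c->S11 S11-a->S12 S11-b->S12 S11-c->S12 S12-a->S6 S12-b->S6 S12-c->S6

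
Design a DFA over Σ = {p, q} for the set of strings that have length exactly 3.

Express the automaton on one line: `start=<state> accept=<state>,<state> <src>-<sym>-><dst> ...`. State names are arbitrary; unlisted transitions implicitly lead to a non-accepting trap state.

We only need to distinguish lengths 0, 1, …, 3, and '>3'. Chain S0 → S1 → S2 → S3 → S4 on every symbol, with S4 looping. Accepting states: {S3}.
A 5-state machine:
        p   q  
>  S0   S1  S1 
   S1   S2  S2 
   S2   S3  S3 
 * S3   S4  S4 
   S4   S4  S4 
(> = start, * = accepting)

start=S0 accept=S3 S0-p->S1 S0-q->S1 S1-p->S2 S1-q->S2 S2-p->S3 S2-q->S3 S3-p->S4 S3-q->S4 S4-p->S4 S4-q->S4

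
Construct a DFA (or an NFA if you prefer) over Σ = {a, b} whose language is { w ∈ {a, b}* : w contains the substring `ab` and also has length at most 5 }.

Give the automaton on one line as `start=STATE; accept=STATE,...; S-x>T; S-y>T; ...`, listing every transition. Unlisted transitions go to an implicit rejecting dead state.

Handle the two conditions separately and then intersect. One (3 states) tracks whether and how much of `ab` has been seen; the other (7 states) tracks the input length, saturating at 6. Each combined state is a pair, one component from each; accept when both components accept. Minimizing collapses redundant product states.
13 states suffice.
          a    b  
>  q0     q1   q2 
   q1     q3   q4 
   q2     q3   q5 
   q3     q6   q7 
 * q4     q7   q7 
   q5     q6   q8 
   q6     q9  q10 
 * q7    q10  q10 
   q8     q9  q11 
   q9    q11  q12 
 * q10   q12  q12 
   q11   q11  q11 
 * q12   q11  q11 
(> = start, * = accepting)

start=q0; accept=q4,q7,q10,q12; q0-a>q1; q0-b>q2; q1-a>q3; q1-b>q4; q2-a>q3; q2-b>q5; q3-a>q6; q3-b>q7; q4-a>q7; q4-b>q7; q5-a>q6; q5-b>q8; q6-a>q9; q6-b>q10; q7-a>q10; q7-b>q10; q8-a>q9; q8-b>q11; q9-a>q11; q9-b>q12; q10-a>q12; q10-b>q12; q11-a>q11; q11-b>q11; q12-a>q11; q12-b>q11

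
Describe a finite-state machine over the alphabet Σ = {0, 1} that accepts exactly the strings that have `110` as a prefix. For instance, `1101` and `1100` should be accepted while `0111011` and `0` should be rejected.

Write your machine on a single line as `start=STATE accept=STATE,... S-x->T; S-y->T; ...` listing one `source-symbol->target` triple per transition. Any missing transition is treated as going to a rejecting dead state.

Check the first 3 symbols one by one: q0 through q2 record how many have matched `110` so far; any wrong symbol goes to the dead state q4. After all 3 match we enter the accepting sink q3.
        0   1  
>  q0   q4  q1 
   q1   q4  q2 
   q2   q3  q4 
 * q3   q3  q3 
   q4   q4  q4 
(> = start, * = accepting)

start=q0; accept=q3; q0-0->q4; q0-1->q1; q1-0->q4; q1-1->q2; q2-0->q3; q2-1->q4; q3-0->q3; q3-1->q3; q4-0->q4; q4-1->q4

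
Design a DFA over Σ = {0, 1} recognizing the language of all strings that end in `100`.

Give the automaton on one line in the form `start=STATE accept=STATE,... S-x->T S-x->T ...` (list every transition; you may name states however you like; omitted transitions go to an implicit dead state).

start=A accept=D A-0->A A-1->B B-0->C B-1->B C-0->D C-1->B D-0->A D-1->B

Let each state record the length of the longest suffix of the input read so far that is also a prefix of `100`. B means the last symbol is `1`; C means the last 2 symbols are `10`; D means the last 3 symbols are `100`. Accept only at D, where the string currently ends in `100`.
With 4 states:
       0  1 
>  A   A  B 
   B   C  B 
   C   D  B 
 * D   A  B 
(> = start, * = accepting)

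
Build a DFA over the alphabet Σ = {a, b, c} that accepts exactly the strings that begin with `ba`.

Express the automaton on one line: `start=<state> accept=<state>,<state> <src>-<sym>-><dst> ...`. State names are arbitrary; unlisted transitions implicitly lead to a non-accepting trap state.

Walk along `ba` while the input agrees: from q0 take `b` to q1, and so on. Any deviation drops to the rejecting sink q3. Once q2 is reached the prefix is confirmed and every continuation is accepted.
        a   b   c  
>  q0   q3  q1  q3 
   q1   q2  q3  q3 
 * q2   q2  q2  q2 
   q3   q3  q3  q3 
(> = start, * = accepting)

start=q0 accept=q2 q0-a->q3 q0-b->q1 q0-c->q3 q1-a->q2 q1-b->q3 q1-c->q3 q2-a->q2 q2-b->q2 q2-c->q2 q3-a->q3 q3-b->q3 q3-c->q3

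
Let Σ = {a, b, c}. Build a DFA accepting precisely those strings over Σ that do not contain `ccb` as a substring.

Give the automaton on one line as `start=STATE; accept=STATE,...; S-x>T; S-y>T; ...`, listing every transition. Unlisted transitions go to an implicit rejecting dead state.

This is the complement of 'contains `ccb`'. Use the same substring-matching states — q0 through q3 holding how much of `ccb` has just been matched — but flip the accepting set: everything except the trap q3 accepts.
4 states suffice.
        a   b   c  
>* q0   q0  q0  q1 
 * q1   q0  q0  q2 
 * q2   q0  q3  q2 
   q3   q3  q3  q3 
(> = start, * = accepting)

start=q0; accept=q0,q1,q2; q0-a>q0; q0-b>q0; q0-c>q1; q1-a>q0; q1-b>q0; q1-c>q2; q2-a>q0; q2-b>q3; q2-c>q2; q3-a>q3; q3-b>q3; q3-c>q3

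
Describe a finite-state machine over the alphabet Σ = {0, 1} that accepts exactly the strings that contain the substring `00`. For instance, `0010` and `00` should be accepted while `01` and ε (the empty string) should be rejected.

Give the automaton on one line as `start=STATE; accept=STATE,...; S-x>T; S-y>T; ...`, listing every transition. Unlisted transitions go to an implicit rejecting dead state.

States s0..s1 record the length of the longest prefix of `00` that matches the current input suffix. Reaching s2 means `00` has been seen, and we stay there forever. Accept from s2.
        0   1  
>  s0   s1  s0 
   s1   s2  s0 
 * s2   s2  s2 
(> = start, * = accepting)

start=s0; accept=s2; s0-0>s1; s0-1>s0; s1-0>s2; s1-1>s0; s2-0>s2; s2-1>s2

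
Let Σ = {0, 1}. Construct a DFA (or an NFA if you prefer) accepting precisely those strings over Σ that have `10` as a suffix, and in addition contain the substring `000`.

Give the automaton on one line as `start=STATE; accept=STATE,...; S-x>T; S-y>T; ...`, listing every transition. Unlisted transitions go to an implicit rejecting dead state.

Run two small machines in parallel and take their product. The first has 3 states tracking how much of the suffix `10` has currently been matched; the second has 4 states tracking whether and how much of `000` has been seen. A product state is a pair (one from each), accepting exactly when both do. Equivalent product states are then merged.
A 6-state machine:
       0  1 
>  A   B  A 
   B   C  A 
   C   D  A 
   D   D  E 
   E   F  E 
 * F   D  E 
(> = start, * = accepting)

start=A; accept=F; A-0>B; A-1>A; B-0>C; B-1>A; C-0>D; C-1>A; D-0>D; D-1>E; E-0>F; E-1>E; F-0>D; F-1>E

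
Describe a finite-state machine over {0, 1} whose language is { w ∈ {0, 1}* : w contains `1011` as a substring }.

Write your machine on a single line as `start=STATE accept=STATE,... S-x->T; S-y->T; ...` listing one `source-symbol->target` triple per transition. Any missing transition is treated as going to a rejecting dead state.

start=S0; accept=S4; S0-0->S0; S0-1->S1; S1-0->S2; S1-1->S1; S2-0->S0; S2-1->S3; S3-0->S2; S3-1->S4; S4-0->S4; S4-1->S4

Track how much of `1011` has been matched so far: state S0 is no progress, S4 is the absorbing accept state reached once `1011` has occurred. Intermediate states record partial matches; on a mismatch, fall back to the longest reusable overlap.
        0   1  
>  S0   S0  S1 
   S1   S2  S1 
   S2   S0  S3 
   S3   S2  S4 
 * S4   S4  S4 
(> = start, * = accepting)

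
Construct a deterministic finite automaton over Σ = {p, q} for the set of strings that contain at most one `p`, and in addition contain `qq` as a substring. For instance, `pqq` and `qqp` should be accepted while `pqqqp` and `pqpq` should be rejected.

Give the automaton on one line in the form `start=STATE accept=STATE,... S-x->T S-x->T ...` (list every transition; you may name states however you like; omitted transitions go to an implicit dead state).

start=A accept=F,G A-p->B A-q->C B-p->D B-q->E C-p->B C-q->F D-p->D D-q->D E-p->D E-q->G F-p->G F-q->F G-p->D G-q->G

Run two small machines in parallel and take their product. The first has 3 states tracking the count of `p`s, saturating at 2; the second has 3 states tracking whether and how much of `qq` has been seen. A product state is a pair (one from each), accepting exactly when both do. After merging equivalent states the machine shrinks.
With 7 states:
       p  q 
>  A   B  C 
   B   D  E 
   C   B  F 
   D   D  D 
   E   D  G 
 * F   G  F 
 * G   D  G 
(> = start, * = accepting)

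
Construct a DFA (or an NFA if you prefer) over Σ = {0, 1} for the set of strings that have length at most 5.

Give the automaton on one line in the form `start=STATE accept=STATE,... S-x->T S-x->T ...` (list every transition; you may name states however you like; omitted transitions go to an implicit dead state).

We only need to distinguish lengths 0, 1, …, 5, and '>5'. Chain S0 → S1 → S2 → S3 → S4 → S5 → S6 on every symbol, with S6 looping. Accepting states: {S0, S1, S2, S3, S4, S5}.
        0   1  
>* S0   S1  S1 
 * S1   S2  S2 
 * S2   S3  S3 
 * S3   S4  S4 
 * S4   S5  S5 
 * S5   S6  S6 
   S6   S6  S6 
(> = start, * = accepting)

start=S0 accept=S0,S1,S2,S3,S4,S5 S0-0->S1 S0-1->S1 S1-0->S2 S1-1->S2 S2-0->S3 S2-1->S3 S3-0->S4 S3-1->S4 S4-0->S5 S4-1->S5 S5-0->S6 S5-1->S6 S6-0->S6 S6-1->S6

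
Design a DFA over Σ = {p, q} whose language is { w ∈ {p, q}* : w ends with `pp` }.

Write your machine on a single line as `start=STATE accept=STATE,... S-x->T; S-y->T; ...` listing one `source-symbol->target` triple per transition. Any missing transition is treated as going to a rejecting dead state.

start=A; accept=C; A-p->B; A-q->A; B-p->C; B-q->A; C-p->C; C-q->A

Let each state record the length of the longest suffix of the input read so far that is also a prefix of `pp`. B means the last symbol is `p`; C means the last 2 symbols are `pp`. Accept only at C, where the string currently ends in `pp`.
       p  q 
>  A   B  A 
   B   C  A 
 * C   C  A 
(> = start, * = accepting)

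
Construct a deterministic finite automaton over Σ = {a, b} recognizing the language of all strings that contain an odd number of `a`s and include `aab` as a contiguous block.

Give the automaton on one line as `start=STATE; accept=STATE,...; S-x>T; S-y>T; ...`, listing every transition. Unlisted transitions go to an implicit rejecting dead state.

Run two small machines in parallel and take their product. The first has 2 states tracking the count of `a`s modulo 2; the second has 4 states tracking whether and how much of `aab` has been seen. A product state is a pair (one from each), accepting exactly when both do.
        a   b  
>  q0   q1  q0 
   q1   q2  q3 
   q2   q4  q5 
   q3   q6  q3 
   q4   q2  q7 
   q5   q7  q5 
   q6   q4  q0 
 * q7   q5  q7 
(> = start, * = accepting)

start=q0; accept=q7; q0-a>q1; q0-b>q0; q1-a>q2; q1-b>q3; q2-a>q4; q2-b>q5; q3-a>q6; q3-b>q3; q4-a>q2; q4-b>q7; q5-a>q7; q5-b>q5; q6-a>q4; q6-b>q0; q7-a>q5; q7-b>q7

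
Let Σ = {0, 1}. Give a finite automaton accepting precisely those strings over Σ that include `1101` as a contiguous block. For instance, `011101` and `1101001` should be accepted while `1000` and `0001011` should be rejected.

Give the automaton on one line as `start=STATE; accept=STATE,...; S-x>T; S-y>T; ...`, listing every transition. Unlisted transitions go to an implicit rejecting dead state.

States s0..s3 record the length of the longest prefix of `1101` that matches the current input suffix. Reaching s4 means `1101` has been seen, and we stay there forever. Accept from s4.
A 5-state machine:
        0   1  
>  s0   s0  s1 
   s1   s0  s2 
   s2   s3  s2 
   s3   s0  s4 
 * s4   s4  s4 
(> = start, * = accepting)

start=s0; accept=s4; s0-0>s0; s0-1>s1; s1-0>s0; s1-1>s2; s2-0>s3; s2-1>s2; s3-0>s0; s3-1>s4; s4-0>s4; s4-1>s4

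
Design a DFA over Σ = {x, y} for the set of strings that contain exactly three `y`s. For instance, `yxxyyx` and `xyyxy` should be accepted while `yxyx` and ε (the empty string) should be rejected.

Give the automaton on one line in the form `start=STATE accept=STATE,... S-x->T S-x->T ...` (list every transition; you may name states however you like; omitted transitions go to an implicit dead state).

Only the number of `y`s matters, and only up to 4. Make a chain q0 → q1 → q2 → q3 → q4 advanced by each `y` (with q4 absorbing); every other symbol self-loops. The accepting set is {q3}.
        x   y  
>  q0   q0  q1 
   q1   q1  q2 
   q2   q2  q3 
 * q3   q3  q4 
   q4   q4  q4 
(> = start, * = accepting)

start=q0 accept=q3 q0-x->q0 q0-y->q1 q1-x->q1 q1-y->q2 q2-x->q2 q2-y->q3 q3-x->q3 q3-y->q4 q4-x->q4 q4-y->q4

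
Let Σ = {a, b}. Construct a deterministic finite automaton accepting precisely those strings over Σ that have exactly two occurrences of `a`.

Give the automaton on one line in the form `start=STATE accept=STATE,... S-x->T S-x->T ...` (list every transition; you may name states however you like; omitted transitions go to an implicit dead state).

Count `a`s, saturating at 3: states q0 through q2 mean 0 through 2 `a`s seen; q3 means more than 2. Each `a` increments (capped at q3); other symbols loop. Accept from {q2}.
        a   b  
>  q0   q1  q0 
   q1   q2  q1 
 * q2   q3  q2 
   q3   q3  q3 
(> = start, * = accepting)

start=q0 accept=q2 q0-a->q1 q0-b->q0 q1-a->q2 q1-b->q1 q2-a->q3 q2-b->q2 q3-a->q3 q3-b->q3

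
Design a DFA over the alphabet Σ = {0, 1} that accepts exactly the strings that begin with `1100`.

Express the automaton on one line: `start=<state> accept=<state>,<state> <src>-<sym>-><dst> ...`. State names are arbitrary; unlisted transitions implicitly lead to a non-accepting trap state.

start=q0 accept=q4 q0-0->q5 q0-1->q1 q1-0->q5 q1-1->q2 q2-0->q3 q2-1->q5 q3-0->q4 q3-1->q5 q4-0->q4 q4-1->q4 q5-0->q5 q5-1->q5

Check the first 4 symbols one by one: q0 through q3 record how many have matched `1100` so far; any wrong symbol goes to the dead state q5. After all 4 match we enter the accepting sink q4.
A 6-state machine:
        0   1  
>  q0   q5  q1 
   q1   q5  q2 
   q2   q3  q5 
   q3   q4  q5 
 * q4   q4  q4 
   q5   q5  q5 
(> = start, * = accepting)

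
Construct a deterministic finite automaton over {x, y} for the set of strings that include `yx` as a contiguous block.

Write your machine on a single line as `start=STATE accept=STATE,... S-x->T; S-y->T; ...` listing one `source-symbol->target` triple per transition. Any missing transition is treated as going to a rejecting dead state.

start=q0; accept=q2; q0-x->q0; q0-y->q1; q1-x->q2; q1-y->q1; q2-x->q2; q2-y->q2

Track how much of `yx` has been matched so far: state q0 is no progress, q2 is the absorbing accept state reached once `yx` has occurred. Intermediate states record partial matches; on a mismatch, fall back to the longest reusable overlap.
3 states suffice.
        x   y  
>  q0   q0  q1 
   q1   q2  q1 
 * q2   q2  q2 
(> = start, * = accepting)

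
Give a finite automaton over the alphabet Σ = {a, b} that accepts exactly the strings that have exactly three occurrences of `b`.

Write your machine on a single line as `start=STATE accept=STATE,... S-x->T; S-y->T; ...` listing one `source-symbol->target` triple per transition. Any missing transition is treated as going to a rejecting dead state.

start=q0; accept=q3; q0-a->q0; q0-b->q1; q1-a->q1; q1-b->q2; q2-a->q2; q2-b->q3; q3-a->q3; q3-b->q4; q4-a->q4; q4-b->q4

Only the number of `b`s matters, and only up to 4. Make a chain q0 → q1 → q2 → q3 → q4 advanced by each `b` (with q4 absorbing); every other symbol self-loops. The accepting set is {q3}.
A 5-state machine:
        a   b  
>  q0   q0  q1 
   q1   q1  q2 
   q2   q2  q3 
 * q3   q3  q4 
   q4   q4  q4 
(> = start, * = accepting)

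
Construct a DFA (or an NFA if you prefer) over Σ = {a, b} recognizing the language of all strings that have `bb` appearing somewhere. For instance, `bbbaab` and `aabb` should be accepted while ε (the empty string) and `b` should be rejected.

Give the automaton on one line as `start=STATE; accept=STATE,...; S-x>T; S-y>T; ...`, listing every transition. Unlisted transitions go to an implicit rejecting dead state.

start=S0; accept=S2; S0-a>S0; S0-b>S1; S1-a>S0; S1-b>S2; S2-a>S2; S2-b>S2

States S0..S1 record the length of the longest prefix of `bb` that matches the current input suffix. Reaching S2 means `bb` has been seen, and we stay there forever. Accept from S2.
With 3 states:
        a   b  
>  S0   S0  S1 
   S1   S0  S2 
 * S2   S2  S2 
(> = start, * = accepting)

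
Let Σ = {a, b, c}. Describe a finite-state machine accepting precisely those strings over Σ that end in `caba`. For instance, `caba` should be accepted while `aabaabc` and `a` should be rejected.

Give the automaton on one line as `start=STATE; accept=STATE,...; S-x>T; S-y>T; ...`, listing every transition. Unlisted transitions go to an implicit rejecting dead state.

start=q0; accept=q4; q0-a>q0; q0-b>q0; q0-c>q1; q1-a>q2; q1-b>q0; q1-c>q1; q2-a>q0; q2-b>q3; q2-c>q1; q3-a>q4; q3-b>q0; q3-c>q1; q4-a>q0; q4-b>q0; q4-c>q1

Remember how much of `caba` the current input suffix matches. State q0 means no match yet; q1 means the last symbol is `c`; q2 means the last 2 symbols are `ca`; q3 means the last 3 symbols are `cab`; q4 means the last 4 symbols are `caba`. Only q4 accepts. On a mismatch, fall back to the longest proper suffix that is still a prefix of `caba`.
A 5-state machine:
        a   b   c  
>  q0   q0  q0  q1 
   q1   q2  q0  q1 
   q2   q0  q3  q1 
   q3   q4  q0  q1 
 * q4   q0  q0  q1 
(> = start, * = accepting)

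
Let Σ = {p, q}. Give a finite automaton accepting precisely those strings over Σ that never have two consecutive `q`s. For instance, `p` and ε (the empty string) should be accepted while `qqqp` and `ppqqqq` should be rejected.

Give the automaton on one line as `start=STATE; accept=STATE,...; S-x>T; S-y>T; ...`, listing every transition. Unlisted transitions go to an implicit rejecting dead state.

This is the complement of 'contains `qq`'. Use the same substring-matching states — s0 through s2 holding how much of `qq` has just been matched — but flip the accepting set: everything except the trap s2 accepts.
3 states suffice.
        p   q  
>* s0   s0  s1 
 * s1   s0  s2 
   s2   s2  s2 
(> = start, * = accepting)

start=s0; accept=s0,s1; s0-p>s0; s0-q>s1; s1-p>s0; s1-q>s2; s2-p>s2; s2-q>s2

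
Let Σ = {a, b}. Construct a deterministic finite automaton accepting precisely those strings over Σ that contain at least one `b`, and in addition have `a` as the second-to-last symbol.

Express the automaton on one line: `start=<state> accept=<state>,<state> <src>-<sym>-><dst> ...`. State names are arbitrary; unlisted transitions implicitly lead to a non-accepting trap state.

start=S0 accept=S3,S5 S0-a->S1 S0-b->S2 S1-a->S1 S1-b->S3 S2-a->S4 S2-b->S2 S3-a->S4 S3-b->S2 S4-a->S5 S4-b->S3 S5-a->S5 S5-b->S3

Run two small machines in parallel and take their product. One (3 states) tracks the count of `b`s, saturating at 2; the other (7 states) tracks the last 2 symbols read. Each combined state is a pair, one component from each; accept when both components accept. After merging equivalent states the machine shrinks.
A 6-state machine:
        a   b  
>  S0   S1  S2 
   S1   S1  S3 
   S2   S4  S2 
 * S3   S4  S2 
   S4   S5  S3 
 * S5   S5  S3 
(> = start, * = accepting)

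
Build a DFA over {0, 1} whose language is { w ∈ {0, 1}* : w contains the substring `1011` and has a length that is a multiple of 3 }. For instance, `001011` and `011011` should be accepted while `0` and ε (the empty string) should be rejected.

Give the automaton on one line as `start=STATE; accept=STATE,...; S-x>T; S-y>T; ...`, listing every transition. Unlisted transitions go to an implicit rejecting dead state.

Run two small machines in parallel and take their product. One (5 states) tracks whether and how much of `1011` has been seen; the other (3 states) tracks the input length modulo 3. Each combined state is a pair, one component from each; accept when both components accept.
       0  1 
>  A   B  C 
   B   D  E 
   C   F  E 
   D   A  G 
   E   H  G 
   F   A  I 
   G   J  C 
   H   B  K 
   I   J  L 
   J   D  M 
   K   F  N 
   L   N  N 
   M   H  O 
   N   O  O 
 * O   L  L 
(> = start, * = accepting)

start=A; accept=O; A-0>B; A-1>C; B-0>D; B-1>E; C-0>F; C-1>E; D-0>A; D-1>G; E-0>H; E-1>G; F-0>A; F-1>I; G-0>J; G-1>C; H-0>B; H-1>K; I-0>J; I-1>L; J-0>D; J-1>M; K-0>F; K-1>N; L-0>N; L-1>N; M-0>H; M-1>O; N-0>O; N-1>O; O-0>L; O-1>L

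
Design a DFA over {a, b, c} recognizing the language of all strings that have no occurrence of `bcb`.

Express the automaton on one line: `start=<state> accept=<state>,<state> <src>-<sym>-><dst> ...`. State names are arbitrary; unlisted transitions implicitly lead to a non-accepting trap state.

This is the complement of 'contains `bcb`'. Use the same substring-matching states — q0 through q3 holding how much of `bcb` has just been matched — but flip the accepting set: everything except the trap q3 accepts.
A 4-state machine:
        a   b   c  
>* q0   q0  q1  q0 
 * q1   q0  q1  q2 
 * q2   q0  q3  q0 
   q3   q3  q3  q3 
(> = start, * = accepting)

start=q0 accept=q0,q1,q2 q0-a->q0 q0-b->q1 q0-c->q0 q1-a->q0 q1-b->q1 q1-c->q2 q2-a->q0 q2-b->q3 q2-c->q0 q3-a->q3 q3-b->q3 q3-c->q3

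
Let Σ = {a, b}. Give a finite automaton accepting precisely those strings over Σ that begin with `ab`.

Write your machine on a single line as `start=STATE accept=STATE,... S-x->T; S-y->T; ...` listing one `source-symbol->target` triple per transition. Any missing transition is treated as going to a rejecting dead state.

Walk along `ab` while the input agrees: from s0 take `a` to s1, and so on. Any deviation drops to the rejecting sink s3. Once s2 is reached the prefix is confirmed and every continuation is accepted.
With 4 states:
        a   b  
>  s0   s1  s3 
   s1   s3  s2 
 * s2   s2  s2 
   s3   s3  s3 
(> = start, * = accepting)

start=s0; accept=s2; s0-a->s1; s0-b->s3; s1-a->s3; s1-b->s2; s2-a->s2; s2-b->s2; s3-a->s3; s3-b->s3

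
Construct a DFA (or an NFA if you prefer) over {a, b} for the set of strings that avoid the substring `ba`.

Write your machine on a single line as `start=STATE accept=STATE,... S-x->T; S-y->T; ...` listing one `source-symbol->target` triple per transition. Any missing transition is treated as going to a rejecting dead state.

Track partial matches of the forbidden pattern `ba`. State s2 is a dead state reached once `ba` has occurred; every other state accepts. s0 means no part of `ba` is currently matched.
        a   b  
>* s0   s0  s1 
 * s1   s2  s1 
   s2   s2  s2 
(> = start, * = accepting)

start=s0; accept=s0,s1; s0-a->s0; s0-b->s1; s1-a->s2; s1-b->s1; s2-a->s2; s2-b->s2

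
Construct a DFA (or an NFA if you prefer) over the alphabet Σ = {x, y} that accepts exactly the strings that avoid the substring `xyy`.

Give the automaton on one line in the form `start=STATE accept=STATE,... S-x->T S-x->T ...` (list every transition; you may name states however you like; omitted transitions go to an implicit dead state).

start=A accept=A,B,C A-x->B A-y->A B-x->B B-y->C C-x->B C-y->D D-x->D D-y->D

Track partial matches of the forbidden pattern `xyy`. State D is a dead state reached once `xyy` has occurred; every other state accepts. A means no part of `xyy` is currently matched.
A 4-state machine:
       x  y 
>* A   B  A 
 * B   B  C 
 * C   B  D 
   D   D  D 
(> = start, * = accepting)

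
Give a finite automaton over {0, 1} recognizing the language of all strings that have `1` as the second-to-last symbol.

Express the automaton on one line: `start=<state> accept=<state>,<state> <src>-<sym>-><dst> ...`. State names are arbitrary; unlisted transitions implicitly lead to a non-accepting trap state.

start=q0 accept=q5,q6 q0-0->q1 q0-1->q2 q1-0->q3 q1-1->q4 q2-0->q5 q2-1->q6 q3-0->q3 q3-1->q4 q4-0->q5 q4-1->q6 q5-0->q3 q5-1->q4 q6-0->q5 q6-1->q6

A DFA must remember the last 2 symbols (since which symbol is second-to-last isn't known until the input ends). Use one state per possible window of the last ≤2 symbols; accept from those whose window starts with `1`.
7 states suffice.
        0   1  
>  q0   q1  q2 
   q1   q3  q4 
   q2   q5  q6 
   q3   q3  q4 
   q4   q5  q6 
 * q5   q3  q4 
 * q6   q5  q6 
(> = start, * = accepting)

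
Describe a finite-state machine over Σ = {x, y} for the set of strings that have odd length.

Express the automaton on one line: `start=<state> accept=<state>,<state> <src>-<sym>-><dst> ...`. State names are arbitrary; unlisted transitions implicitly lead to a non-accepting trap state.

start=A accept=B A-x->B A-y->B B-x->A B-y->A

Count input length modulo 2: every symbol advances one step around the cycle A → B → A. Accept at B.
       x  y 
>  A   B  B 
 * B   A  A 
(> = start, * = accepting)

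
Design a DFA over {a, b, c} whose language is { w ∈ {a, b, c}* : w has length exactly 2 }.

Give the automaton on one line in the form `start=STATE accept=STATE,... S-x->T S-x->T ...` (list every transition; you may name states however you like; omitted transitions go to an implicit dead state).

Count input length up to 3: every symbol moves from s0 toward s3, which means 'more than 2' and absorbs. Accept from {s2}.
With 4 states:
        a   b   c  
>  s0   s1  s1  s1 
   s1   s2  s2  s2 
 * s2   s3  s3  s3 
   s3   s3  s3  s3 
(> = start, * = accepting)

start=s0 accept=s2 s0-a->s1 s0-b->s1 s0-c->s1 s1-a->s2 s1-b->s2 s1-c->s2 s2-a->s3 s2-b->s3 s2-c->s3 s3-a->s3 s3-b->s3 s3-c->s3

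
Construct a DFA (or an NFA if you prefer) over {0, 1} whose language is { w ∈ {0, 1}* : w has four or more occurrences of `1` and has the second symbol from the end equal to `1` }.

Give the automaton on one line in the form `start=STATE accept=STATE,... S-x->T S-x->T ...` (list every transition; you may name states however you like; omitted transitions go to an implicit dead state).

start=S0 accept=S5,S7 S0-0->S0 S0-1->S1 S1-0->S1 S1-1->S2 S2-0->S2 S2-1->S3 S3-0->S4 S3-1->S5 S4-0->S4 S4-1->S6 S5-0->S7 S5-1->S5 S6-0->S7 S6-1->S5 S7-0->S4 S7-1->S6

Run two small machines in parallel and take their product. One (6 states) tracks the count of `1`s, saturating at 5; the other (7 states) tracks the last 2 symbols read. Each combined state is a pair, one component from each; accept when both components accept. Equivalent product states are then merged.
An 8-state machine:
        0   1  
>  S0   S0  S1 
   S1   S1  S2 
   S2   S2  S3 
   S3   S4  S5 
   S4   S4  S6 
 * S5   S7  S5 
   S6   S7  S5 
 * S7   S4  S6 
(> = start, * = accepting)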